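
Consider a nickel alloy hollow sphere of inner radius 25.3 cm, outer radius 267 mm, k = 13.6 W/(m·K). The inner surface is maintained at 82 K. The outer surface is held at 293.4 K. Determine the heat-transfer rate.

Q = 4πk·ΔT/(1/r₁ − 1/r₂) = 4π × 13.6 × 211.4 / (1/0.253 − 1/0.267) = 1.74×10^5 W

Q = 1.74×10^5 W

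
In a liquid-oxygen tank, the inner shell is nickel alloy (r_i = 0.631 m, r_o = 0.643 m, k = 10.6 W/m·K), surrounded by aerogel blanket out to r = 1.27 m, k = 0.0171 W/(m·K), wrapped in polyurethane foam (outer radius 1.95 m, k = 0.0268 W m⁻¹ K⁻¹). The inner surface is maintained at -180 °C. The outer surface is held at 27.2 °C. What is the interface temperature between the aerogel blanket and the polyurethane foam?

T = -11.3 °C

Treat each layer as a resistance in series:
  R_nickel alloy = (1/0.631 − 1/0.643)/(4πk) = 0.02958/(4π·10.6) = 2.220×10^-4 K/W
  R_aerogel blanket = (1/0.643 − 1/1.27)/(4πk) = 0.7678/(4π·0.0171) = 3.573 K/W
  R_polyurethane foam = (1/1.27 − 1/1.95)/(4πk) = 0.2746/(4π·0.0268) = 0.8153 K/W
ΣR = 2.220×10^-4 + 3.573 + 0.8153 = 4.389 K/W
Q = ΔT/ΣR = (-180 °C − 27.2 °C)/4.389 = -47.21 W
From the inner boundary to the aerogel blanket/polyurethane foam interface, ΣR_partial = 3.573 K/W.
T_interface = T_in − Q·ΣR_partial = -180 °C − (-47.21)(3.573) = -11.3 °C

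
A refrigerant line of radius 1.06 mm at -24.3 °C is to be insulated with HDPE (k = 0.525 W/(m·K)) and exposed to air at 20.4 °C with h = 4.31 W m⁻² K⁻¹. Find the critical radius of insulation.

r_cr = 12.2 cm

For a cylinder, r_cr = k_ins/h = 0.525/4.31 = 0.122 m = 12.2 cm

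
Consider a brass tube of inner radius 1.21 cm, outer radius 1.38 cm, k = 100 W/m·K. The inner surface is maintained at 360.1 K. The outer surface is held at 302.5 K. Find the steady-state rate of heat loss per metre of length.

Q' = 2πk·ΔT/ln(r₂/r₁) = 2π × 100 × 57.6 / ln(0.0138/0.0121) = 2.75×10^5 W/m

Q' = 275 kW/m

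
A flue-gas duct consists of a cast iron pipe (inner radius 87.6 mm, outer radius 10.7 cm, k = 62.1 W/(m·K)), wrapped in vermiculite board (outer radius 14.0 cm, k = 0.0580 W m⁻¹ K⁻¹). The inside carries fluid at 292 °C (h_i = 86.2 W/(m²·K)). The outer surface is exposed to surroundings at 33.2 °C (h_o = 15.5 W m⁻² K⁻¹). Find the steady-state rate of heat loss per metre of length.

Q' = 311 W/m

Series thermal resistances, inner to outer:
  R'_conv,in = 1/(2πr h) = 1/(2π·0.0876·86.2) = 0.02108 m·K/W
  R'_cast iron = ln(0.107/0.0876)/(2πk) = 0.2000/(2π·62.1) = 5.127×10^-4 m·K/W
  R'_vermiculite board = ln(0.140/0.107)/(2πk) = 0.2688/(2π·0.0580) = 0.7376 m·K/W
  R'_conv,out = 1/(2πr h) = 1/(2π·0.140·15.5) = 0.07334 m·K/W
ΣR = 0.02108 + 5.127×10^-4 + 0.7376 + 0.07334 = 0.8325 m·K/W
Q' = ΔT/ΣR = (292 °C − 33.2 °C)/0.8325 = 311 W/m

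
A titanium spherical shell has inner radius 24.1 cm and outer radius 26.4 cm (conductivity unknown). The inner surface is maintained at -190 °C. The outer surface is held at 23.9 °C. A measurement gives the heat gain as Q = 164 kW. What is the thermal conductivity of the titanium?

k = 22.1 W/m·K

ΣR = ΔT/Q = |-190 − 23.9|/1.64×10^5 = 0.001304 K/W
(1/r₁−1/r₂)/(4πk) = 0.001304 ⇒ k = 0.3615/(4π·0.001304) = 22.1 W/m·K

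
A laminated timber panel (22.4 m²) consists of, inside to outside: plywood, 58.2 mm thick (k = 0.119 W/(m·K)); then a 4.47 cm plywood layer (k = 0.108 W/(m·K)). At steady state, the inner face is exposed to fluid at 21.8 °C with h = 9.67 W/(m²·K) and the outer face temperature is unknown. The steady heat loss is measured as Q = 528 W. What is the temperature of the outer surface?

T_out = -1.92 °C

Sum the resistances:
  R_conv,in = 1/(hA) = 1/(9.67·22.4) = 0.004617 K/W
  R_plywood = L/(kA) = 0.0582/(0.119·22.4) = 0.02183 K/W
  R_plywood = L/(kA) = 0.0447/(0.108·22.4) = 0.01848 K/W
ΣR = 0.04493 K/W
ΔT = Q·ΣR = 528 × 0.04493 = 23.72 K
Heat flows outward, so T_out = T_in − ΔT = 21.8 − 23.72 = -1.92 °C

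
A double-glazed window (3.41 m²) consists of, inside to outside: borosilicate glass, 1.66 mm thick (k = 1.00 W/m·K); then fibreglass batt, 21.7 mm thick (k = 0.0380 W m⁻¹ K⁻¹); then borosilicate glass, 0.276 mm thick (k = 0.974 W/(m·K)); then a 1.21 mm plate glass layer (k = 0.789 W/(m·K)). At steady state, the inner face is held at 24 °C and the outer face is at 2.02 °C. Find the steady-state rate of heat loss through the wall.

Resistance network (inner→outer):
  R_borosilicate glass = L/(kA) = 0.00166/(1.00·3.41) = 4.868×10^-4 K/W
  R_fibreglass batt = L/(kA) = 0.0217/(0.0380·3.41) = 0.1675 K/W
  R_borosilicate glass = L/(kA) = 2.76×10^-4/(0.974·3.41) = 8.310×10^-5 K/W
  R_plate glass = L/(kA) = 0.00121/(0.789·3.41) = 4.497×10^-4 K/W
ΣR = 4.868×10^-4 + 0.1675 + 8.310×10^-5 + 4.497×10^-4 = 0.1685 K/W
Q = ΔT/ΣR = (24 °C − 2.02 °C)/0.1685 = 130 W

Q = 130 W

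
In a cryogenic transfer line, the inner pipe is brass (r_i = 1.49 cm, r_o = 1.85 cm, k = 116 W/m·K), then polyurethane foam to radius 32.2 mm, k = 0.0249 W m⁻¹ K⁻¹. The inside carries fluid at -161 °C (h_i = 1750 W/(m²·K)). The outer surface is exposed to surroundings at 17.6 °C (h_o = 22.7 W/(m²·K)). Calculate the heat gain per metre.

Q' = 47.4 W/m

Series thermal resistances, inner to outer:
  R'_conv,in = 1/(2πr h) = 1/(2π·0.0149·1750) = 0.006104 m·K/W
  R'_brass = ln(0.0185/0.0149)/(2πk) = 0.2164/(2π·116) = 2.969×10^-4 m·K/W
  R'_polyurethane foam = ln(0.0322/0.0185)/(2πk) = 0.5542/(2π·0.0249) = 3.542 m·K/W
  R'_conv,out = 1/(2πr h) = 1/(2π·0.0322·22.7) = 0.2177 m·K/W
ΣR = 0.006104 + 2.969×10^-4 + 3.542 + 0.2177 = 3.766 m·K/W
Q' = ΔT/ΣR = (-161 °C − 17.6 °C)/3.766 = -47.4 W/m
(Negative Q' ⇒ heat flows inward; heat gain = 47.4 W/m.)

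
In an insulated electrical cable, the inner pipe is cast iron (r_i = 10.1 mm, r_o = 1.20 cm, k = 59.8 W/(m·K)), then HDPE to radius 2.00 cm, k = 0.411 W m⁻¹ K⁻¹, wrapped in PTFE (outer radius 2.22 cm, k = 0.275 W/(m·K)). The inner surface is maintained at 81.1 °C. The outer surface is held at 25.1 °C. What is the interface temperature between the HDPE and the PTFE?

T = 38.2 °C

Treat each layer as a resistance in series:
  R'_cast iron = ln(0.0120/0.0101)/(2πk) = 0.1724/(2π·59.8) = 4.588×10^-4 m·K/W
  R'_HDPE = ln(0.0200/0.0120)/(2πk) = 0.5108/(2π·0.411) = 0.1978 m·K/W
  R'_PTFE = ln(0.0222/0.0200)/(2πk) = 0.1044/(2π·0.275) = 0.06040 m·K/W
ΣR = 4.588×10^-4 + 0.1978 + 0.06040 = 0.2587 m·K/W
Q' = ΔT/ΣR = (81.1 °C − 25.1 °C)/0.2587 = 216.5 W/m
From the inner boundary to the HDPE/PTFE interface, ΣR_partial = 0.1983 m·K/W.
T_interface = T_in − Q'·ΣR_partial = 81.1 °C − (216.5)(0.1983) = 38.2 °C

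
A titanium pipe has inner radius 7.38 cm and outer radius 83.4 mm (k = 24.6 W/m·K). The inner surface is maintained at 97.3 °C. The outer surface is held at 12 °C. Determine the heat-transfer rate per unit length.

Q' = 2πk·ΔT/ln(r₂/r₁) = 2π × 24.6 × 85.3 / ln(0.0834/0.0738) = 1.08×10^5 W/m

Q' = 108 kW/m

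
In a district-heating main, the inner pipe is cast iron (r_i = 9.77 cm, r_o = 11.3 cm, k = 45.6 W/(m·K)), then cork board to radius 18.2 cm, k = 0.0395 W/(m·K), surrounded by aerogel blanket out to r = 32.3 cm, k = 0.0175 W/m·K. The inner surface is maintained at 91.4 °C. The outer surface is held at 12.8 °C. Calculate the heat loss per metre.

Q' = 11.0 W/m

Resistance network (inner→outer):
  R'_cast iron = ln(0.113/0.0977)/(2πk) = 0.1455/(2π·45.6) = 5.078×10^-4 m·K/W
  R'_cork board = ln(0.182/0.113)/(2πk) = 0.4766/(2π·0.0395) = 1.920 m·K/W
  R'_aerogel blanket = ln(0.323/0.182)/(2πk) = 0.5736/(2π·0.0175) = 5.217 m·K/W
ΣR = 5.078×10^-4 + 1.920 + 5.217 = 7.138 m·K/W
Q' = ΔT/ΣR = (91.4 °C − 12.8 °C)/7.138 = 11.0 W/m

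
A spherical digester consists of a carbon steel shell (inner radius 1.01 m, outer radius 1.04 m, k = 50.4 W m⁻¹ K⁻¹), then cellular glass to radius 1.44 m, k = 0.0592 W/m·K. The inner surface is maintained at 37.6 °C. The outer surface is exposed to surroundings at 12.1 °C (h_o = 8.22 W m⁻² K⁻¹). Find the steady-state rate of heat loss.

Resistance network (inner→outer):
  R_carbon steel = (1/1.01 − 1/1.04)/(4πk) = 0.02856/(4π·50.4) = 4.509×10^-5 K/W
  R_cellular glass = (1/1.04 − 1/1.44)/(4πk) = 0.2671/(4π·0.0592) = 0.3590 K/W
  R_conv,out = 1/(4πr²h) = 1/(4π·1.44²·8.22) = 0.004669 K/W
ΣR = 4.509×10^-5 + 0.3590 + 0.004669 = 0.3637 K/W
Q = ΔT/ΣR = (37.6 °C − 12.1 °C)/0.3637 = 70.1 W

Q = 70.1 W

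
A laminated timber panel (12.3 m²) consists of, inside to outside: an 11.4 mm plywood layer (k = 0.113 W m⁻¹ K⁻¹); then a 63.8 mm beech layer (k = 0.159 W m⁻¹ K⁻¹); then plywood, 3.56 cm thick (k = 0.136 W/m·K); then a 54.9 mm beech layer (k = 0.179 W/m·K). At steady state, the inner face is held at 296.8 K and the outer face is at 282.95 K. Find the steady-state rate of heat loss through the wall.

Q = 159 W

Series thermal resistances, inner to outer:
  R_plywood = L/(kA) = 0.0114/(0.113·12.3) = 0.008202 K/W
  R_beech = L/(kA) = 0.0638/(0.159·12.3) = 0.03262 K/W
  R_plywood = L/(kA) = 0.0356/(0.136·12.3) = 0.02128 K/W
  R_beech = L/(kA) = 0.0549/(0.179·12.3) = 0.02494 K/W
ΣR = 0.008202 + 0.03262 + 0.02128 + 0.02494 = 0.08704 K/W
Q = ΔT/ΣR = (296.8 K − 282.95 K)/0.08704 = 159 W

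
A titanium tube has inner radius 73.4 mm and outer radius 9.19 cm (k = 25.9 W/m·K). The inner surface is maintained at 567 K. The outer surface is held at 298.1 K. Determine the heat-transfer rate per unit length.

Q' = 2πk·ΔT/ln(r₂/r₁) = 2π × 25.9 × 268.9 / ln(0.0919/0.0734) = 1.95×10^5 W/m

Q' = 1.95×10^5 W/m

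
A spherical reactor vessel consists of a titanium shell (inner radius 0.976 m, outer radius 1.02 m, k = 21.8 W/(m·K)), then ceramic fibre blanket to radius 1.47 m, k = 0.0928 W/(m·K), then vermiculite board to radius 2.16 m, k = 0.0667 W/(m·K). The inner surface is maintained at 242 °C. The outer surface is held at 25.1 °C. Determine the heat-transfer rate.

Q = 420 W

Series thermal resistances, inner to outer:
  R_titanium = (1/0.976 − 1/1.02)/(4πk) = 0.04420/(4π·21.8) = 1.613×10^-4 K/W
  R_ceramic fibre blanket = (1/1.02 − 1/1.47)/(4πk) = 0.3001/(4π·0.0928) = 0.2574 K/W
  R_vermiculite board = (1/1.47 − 1/2.16)/(4πk) = 0.2173/(4π·0.0667) = 0.2593 K/W
ΣR = 1.613×10^-4 + 0.2574 + 0.2593 = 0.5169 K/W
Q = ΔT/ΣR = (242 °C − 25.1 °C)/0.5169 = 420 W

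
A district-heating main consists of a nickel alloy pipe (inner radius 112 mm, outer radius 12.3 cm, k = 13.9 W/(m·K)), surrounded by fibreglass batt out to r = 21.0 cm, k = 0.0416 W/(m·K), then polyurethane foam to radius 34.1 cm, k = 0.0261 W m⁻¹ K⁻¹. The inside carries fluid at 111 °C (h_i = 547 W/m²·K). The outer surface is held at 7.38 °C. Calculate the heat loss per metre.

Resistance network (inner→outer):
  R'_conv,in = 1/(2πr h) = 1/(2π·0.112·547) = 0.002598 m·K/W
  R'_nickel alloy = ln(0.123/0.112)/(2πk) = 0.09369/(2π·13.9) = 0.001073 m·K/W
  R'_fibreglass batt = ln(0.210/0.123)/(2πk) = 0.5349/(2π·0.0416) = 2.047 m·K/W
  R'_polyurethane foam = ln(0.341/0.210)/(2πk) = 0.4848/(2π·0.0261) = 2.956 m·K/W
ΣR = 0.002598 + 0.001073 + 2.047 + 2.956 = 5.007 m·K/W
Q' = ΔT/ΣR = (111 °C − 7.38 °C)/5.007 = 20.7 W/m

Q' = 20.7 W/m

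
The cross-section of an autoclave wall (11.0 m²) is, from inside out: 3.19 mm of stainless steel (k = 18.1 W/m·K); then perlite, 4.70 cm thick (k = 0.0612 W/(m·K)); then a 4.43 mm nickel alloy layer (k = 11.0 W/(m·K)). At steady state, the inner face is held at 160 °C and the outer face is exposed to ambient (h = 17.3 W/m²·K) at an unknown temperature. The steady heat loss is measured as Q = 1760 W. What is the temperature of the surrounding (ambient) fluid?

Sum the resistances:
  R_stainless steel = L/(kA) = 0.00319/(18.1·11.0) = 1.602×10^-5 K/W
  R_perlite = L/(kA) = 0.0470/(0.0612·11.0) = 0.06982 K/W
  R_nickel alloy = L/(kA) = 0.00443/(11.0·11.0) = 3.661×10^-5 K/W
  R_conv,out = 1/(hA) = 1/(17.3·11.0) = 0.005255 K/W
ΣR = 0.07512 K/W
ΔT = Q·ΣR = 1760 × 0.07512 = 132.2 K
Heat flows outward, so T_out = T_in − ΔT = 160 − 132.2 = 27.8 °C

T_out = 27.8 °C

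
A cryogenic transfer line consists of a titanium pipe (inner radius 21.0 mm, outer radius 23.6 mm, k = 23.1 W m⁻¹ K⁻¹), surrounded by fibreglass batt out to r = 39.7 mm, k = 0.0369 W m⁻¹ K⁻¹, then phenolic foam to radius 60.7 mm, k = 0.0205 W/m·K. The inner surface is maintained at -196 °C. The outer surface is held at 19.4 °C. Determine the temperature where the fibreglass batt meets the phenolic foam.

Resistance network (inner→outer):
  R'_titanium = ln(0.0236/0.0210)/(2πk) = 0.1167/(2π·23.1) = 8.042×10^-4 m·K/W
  R'_fibreglass batt = ln(0.0397/0.0236)/(2πk) = 0.5201/(2π·0.0369) = 2.243 m·K/W
  R'_phenolic foam = ln(0.0607/0.0397)/(2πk) = 0.4246/(2π·0.0205) = 3.296 m·K/W
ΣR = 8.042×10^-4 + 2.243 + 3.296 = 5.540 m·K/W
Q' = ΔT/ΣR = (-196 °C − 19.4 °C)/5.540 = -38.88 W/m
From the inner boundary to the fibreglass batt/phenolic foam interface, ΣR_partial = 2.244 m·K/W.
T_interface = T_in − Q'·ΣR_partial = -196 °C − (-38.88)(2.244) = -109 °C

T = -109 °C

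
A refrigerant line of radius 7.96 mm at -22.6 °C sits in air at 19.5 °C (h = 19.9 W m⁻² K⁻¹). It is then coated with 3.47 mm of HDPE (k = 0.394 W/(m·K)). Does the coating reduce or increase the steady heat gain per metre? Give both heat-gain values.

increases: 41.9 → 49.8 W/m

Critical radius for a cylinder: r_cr = k/h = 0.0198 m = 1.98 cm.
Outer radius after coating: r₂ = 0.00796 + 0.00347 = 0.01143 m.
Since r₁ < r_cr and r₂ ≤ r_cr, the coating moves toward the maximum at r_cr — heat gain rises.
Bare: R = 1/(2πr₁h) = 1.005 m·K/W; Q = 42.1/1.005 = 41.9 W/m.
Coated: R = R_cond + R_conv = 0.8459 m·K/W; Q = 42.1/0.8459 = 49.8 W/m.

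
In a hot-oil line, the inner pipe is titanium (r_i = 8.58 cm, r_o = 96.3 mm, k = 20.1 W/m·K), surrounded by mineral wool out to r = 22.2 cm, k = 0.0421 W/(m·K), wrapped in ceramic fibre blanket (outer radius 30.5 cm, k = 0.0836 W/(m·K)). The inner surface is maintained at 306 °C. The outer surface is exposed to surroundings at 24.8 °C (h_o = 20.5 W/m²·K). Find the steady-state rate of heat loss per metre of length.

Q' = 74.2 W/m

Series thermal resistances, inner to outer:
  R'_titanium = ln(0.0963/0.0858)/(2πk) = 0.1154/(2π·20.1) = 9.141×10^-4 m·K/W
  R'_mineral wool = ln(0.222/0.0963)/(2πk) = 0.8352/(2π·0.0421) = 3.157 m·K/W
  R'_ceramic fibre blanket = ln(0.305/0.222)/(2πk) = 0.3176/(2π·0.0836) = 0.6047 m·K/W
  R'_conv,out = 1/(2πr h) = 1/(2π·0.305·20.5) = 0.02545 m·K/W
ΣR = 9.141×10^-4 + 3.157 + 0.6047 + 0.02545 = 3.788 m·K/W
Q' = ΔT/ΣR = (306 °C − 24.8 °C)/3.788 = 74.2 W/m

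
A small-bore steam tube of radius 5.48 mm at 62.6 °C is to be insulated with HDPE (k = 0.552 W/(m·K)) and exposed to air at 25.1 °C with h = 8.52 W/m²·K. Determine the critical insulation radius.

r_cr = 6.48 cm

For a cylinder, r_cr = k_ins/h = 0.552/8.52 = 0.0648 m = 6.48 cm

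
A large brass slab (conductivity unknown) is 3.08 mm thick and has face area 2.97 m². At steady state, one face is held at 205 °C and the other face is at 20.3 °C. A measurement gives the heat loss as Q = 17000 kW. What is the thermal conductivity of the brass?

ΣR = ΔT/Q = |205 − 20.3|/1.70×10^7 = 1.086×10^-5 K/W
L/(kA) = 1.086×10^-5 ⇒ k = 0.00308/(1.086×10^-5·2.97) = 95.5 W/m·K

k = 95.5 W/m·K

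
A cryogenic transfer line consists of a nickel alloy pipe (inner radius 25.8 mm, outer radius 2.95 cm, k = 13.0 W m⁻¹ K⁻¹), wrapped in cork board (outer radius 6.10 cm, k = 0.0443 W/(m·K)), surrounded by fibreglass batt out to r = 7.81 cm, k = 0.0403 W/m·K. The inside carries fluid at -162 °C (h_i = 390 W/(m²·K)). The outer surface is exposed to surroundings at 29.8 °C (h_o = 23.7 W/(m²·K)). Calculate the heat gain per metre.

Treat each layer as a resistance in series:
  R'_conv,in = 1/(2πr h) = 1/(2π·0.0258·390) = 0.01582 m·K/W
  R'_nickel alloy = ln(0.0295/0.0258)/(2πk) = 0.1340/(2π·13.0) = 0.001641 m·K/W
  R'_cork board = ln(0.0610/0.0295)/(2πk) = 0.7265/(2π·0.0443) = 2.610 m·K/W
  R'_fibreglass batt = ln(0.0781/0.0610)/(2πk) = 0.2471/(2π·0.0403) = 0.9759 m·K/W
  R'_conv,out = 1/(2πr h) = 1/(2π·0.0781·23.7) = 0.08598 m·K/W
ΣR = 0.01582 + 0.001641 + 2.610 + 0.9759 + 0.08598 = 3.689 m·K/W
Q' = ΔT/ΣR = (-162 °C − 29.8 °C)/3.689 = -52.0 W/m
(Negative Q' ⇒ heat flows inward; heat gain = 52.0 W/m.)

Q' = 52.0 W/m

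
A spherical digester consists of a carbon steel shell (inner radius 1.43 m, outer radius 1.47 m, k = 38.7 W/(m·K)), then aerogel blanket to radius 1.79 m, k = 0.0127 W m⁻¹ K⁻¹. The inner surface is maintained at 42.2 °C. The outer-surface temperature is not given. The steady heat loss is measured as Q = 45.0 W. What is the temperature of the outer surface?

Series resistances:
  R_carbon steel = (1/1.43 − 1/1.47)/(4πk) = 0.01903/(4π·38.7) = 3.913×10^-5 K/W
  R_aerogel blanket = (1/1.47 − 1/1.79)/(4πk) = 0.1216/(4π·0.0127) = 0.7620 K/W
ΣR = 0.7621 K/W
ΔT = Q·ΣR = 45.0 × 0.7621 = 34.29 K
Heat flows outward, so T_out = T_in − ΔT = 42.2 − 34.29 = 7.91 °C

T_out = 7.91 °C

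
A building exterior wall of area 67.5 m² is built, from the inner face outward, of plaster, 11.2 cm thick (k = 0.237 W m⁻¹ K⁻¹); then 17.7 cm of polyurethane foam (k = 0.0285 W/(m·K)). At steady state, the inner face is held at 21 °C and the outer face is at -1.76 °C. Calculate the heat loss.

Resistance network (inner→outer):
  R_plaster = L/(kA) = 0.112/(0.237·67.5) = 0.007001 K/W
  R_polyurethane foam = L/(kA) = 0.177/(0.0285·67.5) = 0.09201 K/W
ΣR = 0.007001 + 0.09201 = 0.09901 K/W
Q = ΔT/ΣR = (21 °C − -1.76 °C)/0.09901 = 230 W

Q = 230 W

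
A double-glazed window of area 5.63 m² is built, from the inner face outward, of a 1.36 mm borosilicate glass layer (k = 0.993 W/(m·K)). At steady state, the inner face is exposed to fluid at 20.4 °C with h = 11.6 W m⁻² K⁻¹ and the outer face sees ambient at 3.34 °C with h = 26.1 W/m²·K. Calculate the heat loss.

Treat each layer as a resistance in series:
  R_conv,in = 1/(hA) = 1/(11.6·5.63) = 0.01531 K/W
  R_borosilicate glass = L/(kA) = 0.00136/(0.993·5.63) = 2.433×10^-4 K/W
  R_conv,out = 1/(hA) = 1/(26.1·5.63) = 0.006805 K/W
ΣR = 0.01531 + 2.433×10^-4 + 0.006805 = 0.02236 K/W
Q = ΔT/ΣR = (20.4 °C − 3.34 °C)/0.02236 = 763 W

Q = 763 W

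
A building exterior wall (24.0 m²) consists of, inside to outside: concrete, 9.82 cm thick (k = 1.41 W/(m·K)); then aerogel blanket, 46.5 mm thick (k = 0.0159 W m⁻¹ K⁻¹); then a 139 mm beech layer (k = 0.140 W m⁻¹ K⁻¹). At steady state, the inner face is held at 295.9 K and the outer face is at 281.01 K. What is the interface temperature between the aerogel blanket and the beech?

T = 284.7 K

Resistance network (inner→outer):
  R_concrete = L/(kA) = 0.0982/(1.41·24.0) = 0.002902 K/W
  R_aerogel blanket = L/(kA) = 0.0465/(0.0159·24.0) = 0.1219 K/W
  R_beech = L/(kA) = 0.139/(0.140·24.0) = 0.04137 K/W
ΣR = 0.002902 + 0.1219 + 0.04137 = 0.1662 K/W
Q = ΔT/ΣR = (295.9 K − 281.01 K)/0.1662 = 89.59 W
From the inner boundary to the aerogel blanket/beech interface, ΣR_partial = 0.1248 K/W.
T_interface = T_in − Q·ΣR_partial = 295.9 K − (89.59)(0.1248) = 284.7 K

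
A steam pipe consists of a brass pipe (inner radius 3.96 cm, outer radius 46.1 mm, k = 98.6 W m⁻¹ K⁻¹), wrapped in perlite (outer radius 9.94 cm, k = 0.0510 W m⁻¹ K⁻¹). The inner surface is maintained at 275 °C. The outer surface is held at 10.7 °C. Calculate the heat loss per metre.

Q' = 110 W/m

Treat each layer as a resistance in series:
  R'_brass = ln(0.0461/0.0396)/(2πk) = 0.1520/(2π·98.6) = 2.453×10^-4 m·K/W
  R'_perlite = ln(0.0994/0.0461)/(2πk) = 0.7683/(2π·0.0510) = 2.398 m·K/W
ΣR = 2.453×10^-4 + 2.398 = 2.398 m·K/W
Q' = ΔT/ΣR = (275 °C − 10.7 °C)/2.398 = 110 W/m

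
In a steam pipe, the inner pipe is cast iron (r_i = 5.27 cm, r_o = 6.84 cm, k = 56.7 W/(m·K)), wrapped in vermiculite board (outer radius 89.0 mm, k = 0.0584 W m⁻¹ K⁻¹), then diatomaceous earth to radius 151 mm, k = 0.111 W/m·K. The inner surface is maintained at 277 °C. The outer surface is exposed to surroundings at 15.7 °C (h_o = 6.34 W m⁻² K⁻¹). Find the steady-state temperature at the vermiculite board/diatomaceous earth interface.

Treat each layer as a resistance in series:
  R'_cast iron = ln(0.0684/0.0527)/(2πk) = 0.2608/(2π·56.7) = 7.319×10^-4 m·K/W
  R'_vermiculite board = ln(0.0890/0.0684)/(2πk) = 0.2633/(2π·0.0584) = 0.7175 m·K/W
  R'_diatomaceous earth = ln(0.151/0.0890)/(2πk) = 0.5286/(2π·0.111) = 0.7580 m·K/W
  R'_conv,out = 1/(2πr h) = 1/(2π·0.151·6.34) = 0.1662 m·K/W
ΣR = 7.319×10^-4 + 0.7175 + 0.7580 + 0.1662 = 1.642 m·K/W
Q' = ΔT/ΣR = (277 °C − 15.7 °C)/1.642 = 159.1 W/m
From the inner boundary to the vermiculite board/diatomaceous earth interface, ΣR_partial = 0.7182 m·K/W.
T_interface = T_in − Q'·ΣR_partial = 277 °C − (159.1)(0.7182) = 163 °C

T = 163 °C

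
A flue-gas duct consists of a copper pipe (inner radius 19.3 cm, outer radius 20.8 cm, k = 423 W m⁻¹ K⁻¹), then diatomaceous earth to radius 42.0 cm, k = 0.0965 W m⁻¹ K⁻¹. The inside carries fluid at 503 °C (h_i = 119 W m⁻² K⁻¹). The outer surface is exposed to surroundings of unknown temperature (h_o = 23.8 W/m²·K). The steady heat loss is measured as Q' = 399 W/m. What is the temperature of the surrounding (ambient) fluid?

T_out = 31.4 °C

Sum the resistances:
  R'_conv,in = 1/(2πr h) = 1/(2π·0.193·119) = 0.006930 m·K/W
  R'_copper = ln(0.208/0.193)/(2πk) = 0.07485/(2π·423) = 2.816×10^-5 m·K/W
  R'_diatomaceous earth = ln(0.420/0.208)/(2πk) = 0.7027/(2π·0.0965) = 1.159 m·K/W
  R'_conv,out = 1/(2πr h) = 1/(2π·0.420·23.8) = 0.01592 m·K/W
ΣR = 1.182 m·K/W
ΔT = Q'·ΣR = 399 × 1.182 = 471.6 K
Heat flows outward, so T_out = T_in − ΔT = 503 − 471.6 = 31.4 °C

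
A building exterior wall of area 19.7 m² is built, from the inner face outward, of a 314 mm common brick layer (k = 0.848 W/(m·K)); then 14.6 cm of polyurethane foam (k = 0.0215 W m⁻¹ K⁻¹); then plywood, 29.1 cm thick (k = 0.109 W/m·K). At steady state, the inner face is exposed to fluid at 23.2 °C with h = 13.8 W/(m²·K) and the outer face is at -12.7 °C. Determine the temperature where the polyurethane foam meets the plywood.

Resistance network (inner→outer):
  R_conv,in = 1/(hA) = 1/(13.8·19.7) = 0.003678 K/W
  R_common brick = L/(kA) = 0.314/(0.848·19.7) = 0.01880 K/W
  R_polyurethane foam = L/(kA) = 0.146/(0.0215·19.7) = 0.3447 K/W
  R_plywood = L/(kA) = 0.291/(0.109·19.7) = 0.1355 K/W
ΣR = 0.003678 + 0.01880 + 0.3447 + 0.1355 = 0.5027 K/W
Q = ΔT/ΣR = (23.2 °C − -12.7 °C)/0.5027 = 71.41 W
From the inner boundary to the polyurethane foam/plywood interface, ΣR_partial = 0.3672 K/W.
T_interface = T_in − Q·ΣR_partial = 23.2 °C − (71.41)(0.3672) = -3.02 °C

T = -3.02 °C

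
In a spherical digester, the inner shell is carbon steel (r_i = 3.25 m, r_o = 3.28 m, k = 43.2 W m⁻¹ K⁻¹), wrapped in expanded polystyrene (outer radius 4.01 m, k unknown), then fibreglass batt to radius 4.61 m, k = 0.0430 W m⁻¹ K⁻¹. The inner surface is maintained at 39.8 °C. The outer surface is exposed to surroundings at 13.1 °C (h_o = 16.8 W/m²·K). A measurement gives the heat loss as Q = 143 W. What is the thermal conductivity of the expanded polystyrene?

ΣR = ΔT/Q = |39.8 − 13.1|/143 = 0.1867 K/W
Known resistances:
  R_carbon steel = (1/3.25 − 1/3.28)/(4πk) = 0.002814/(4π·43.2) = 5.184×10^-6 K/W
  R_fibreglass batt = (1/4.01 − 1/4.61)/(4πk) = 0.03246/(4π·0.0430) = 0.06007 K/W
  R_conv,out = 1/(4πr²h) = 1/(4π·4.61²·16.8) = 2.229×10^-4 K/W
R_expanded polystyrene = ΣR − ΣR_known = 0.1867 − 0.06030 = 0.1264 K/W
(1/r₁−1/r₂)/(4πk) = 0.1264 ⇒ k = 0.05550/(4π·0.1264) = 0.0349 W/m·K

k = 0.0349 W/m·K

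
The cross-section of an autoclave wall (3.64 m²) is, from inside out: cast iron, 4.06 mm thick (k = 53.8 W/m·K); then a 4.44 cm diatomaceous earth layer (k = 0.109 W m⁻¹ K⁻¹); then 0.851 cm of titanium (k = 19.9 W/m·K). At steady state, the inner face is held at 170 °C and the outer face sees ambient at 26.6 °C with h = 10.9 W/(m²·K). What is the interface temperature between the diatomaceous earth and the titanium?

Resistance network (inner→outer):
  R_cast iron = L/(kA) = 0.00406/(53.8·3.64) = 2.073×10^-5 K/W
  R_diatomaceous earth = L/(kA) = 0.0444/(0.109·3.64) = 0.1119 K/W
  R_titanium = L/(kA) = 0.00851/(19.9·3.64) = 1.175×10^-4 K/W
  R_conv,out = 1/(hA) = 1/(10.9·3.64) = 0.02520 K/W
ΣR = 2.073×10^-5 + 0.1119 + 1.175×10^-4 + 0.02520 = 0.1372 K/W
Q = ΔT/ΣR = (170 °C − 26.6 °C)/0.1372 = 1045 W
From the inner boundary to the diatomaceous earth/titanium interface, ΣR_partial = 0.1119 K/W.
T_interface = T_in − Q·ΣR_partial = 170 °C − (1045)(0.1119) = 53.1 °C

T = 53.1 °C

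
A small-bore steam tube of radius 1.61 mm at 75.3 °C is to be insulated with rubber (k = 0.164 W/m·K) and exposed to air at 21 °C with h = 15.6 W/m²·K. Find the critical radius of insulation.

r_cr = 1.05 cm

For a cylinder, r_cr = k_ins/h = 0.164/15.6 = 0.0105 m = 1.05 cm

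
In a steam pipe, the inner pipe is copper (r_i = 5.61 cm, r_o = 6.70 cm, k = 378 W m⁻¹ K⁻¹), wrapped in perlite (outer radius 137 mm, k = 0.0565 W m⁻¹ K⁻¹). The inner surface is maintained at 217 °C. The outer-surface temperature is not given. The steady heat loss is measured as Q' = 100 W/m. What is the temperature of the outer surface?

Series resistances:
  R'_copper = ln(0.0670/0.0561)/(2πk) = 0.1776/(2π·378) = 7.476×10^-5 m·K/W
  R'_perlite = ln(0.137/0.0670)/(2πk) = 0.7153/(2π·0.0565) = 2.015 m·K/W
ΣR = 2.015 m·K/W
ΔT = Q'·ΣR = 100 × 2.015 = 201.5 K
Heat flows outward, so T_out = T_in − ΔT = 217 − 201.5 = 15.5 °C

T_out = 15.5 °C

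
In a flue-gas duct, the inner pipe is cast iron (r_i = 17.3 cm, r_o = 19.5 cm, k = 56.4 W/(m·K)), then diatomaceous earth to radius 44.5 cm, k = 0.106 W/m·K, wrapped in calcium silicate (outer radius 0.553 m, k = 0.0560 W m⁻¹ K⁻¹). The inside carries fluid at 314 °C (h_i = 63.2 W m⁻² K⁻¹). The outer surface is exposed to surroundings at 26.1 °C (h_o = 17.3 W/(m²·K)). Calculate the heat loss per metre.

Resistance network (inner→outer):
  R'_conv,in = 1/(2πr h) = 1/(2π·0.173·63.2) = 0.01456 m·K/W
  R'_cast iron = ln(0.195/0.173)/(2πk) = 0.1197/(2π·56.4) = 3.378×10^-4 m·K/W
  R'_diatomaceous earth = ln(0.445/0.195)/(2πk) = 0.8251/(2π·0.106) = 1.239 m·K/W
  R'_calcium silicate = ln(0.553/0.445)/(2πk) = 0.2173/(2π·0.0560) = 0.6175 m·K/W
  R'_conv,out = 1/(2πr h) = 1/(2π·0.553·17.3) = 0.01664 m·K/W
ΣR = 0.01456 + 3.378×10^-4 + 1.239 + 0.6175 + 0.01664 = 1.888 m·K/W
Q' = ΔT/ΣR = (314 °C − 26.1 °C)/1.888 = 152 W/m

Q' = 152 W/m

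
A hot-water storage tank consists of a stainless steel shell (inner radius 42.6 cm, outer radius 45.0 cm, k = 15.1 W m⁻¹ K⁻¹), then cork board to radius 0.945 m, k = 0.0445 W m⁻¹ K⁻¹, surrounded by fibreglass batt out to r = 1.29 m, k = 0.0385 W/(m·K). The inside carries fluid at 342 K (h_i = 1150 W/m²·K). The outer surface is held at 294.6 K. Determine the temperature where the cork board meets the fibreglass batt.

Resistance network (inner→outer):
  R_conv,in = 1/(4πr²h) = 1/(4π·0.426²·1150) = 3.813×10^-4 K/W
  R_stainless steel = (1/0.426 − 1/0.450)/(4πk) = 0.1252/(4π·15.1) = 6.598×10^-4 K/W
  R_cork board = (1/0.450 − 1/0.945)/(4πk) = 1.164/(4π·0.0445) = 2.082 K/W
  R_fibreglass batt = (1/0.945 − 1/1.29)/(4πk) = 0.2830/(4π·0.0385) = 0.5850 K/W
ΣR = 3.813×10^-4 + 6.598×10^-4 + 2.082 + 0.5850 = 2.668 K/W
Q = ΔT/ΣR = (342 K − 294.6 K)/2.668 = 17.77 W
From the inner boundary to the cork board/fibreglass batt interface, ΣR_partial = 2.083 K/W.
T_interface = T_in − Q·ΣR_partial = 342 K − (17.77)(2.083) = 305.0 K

T = 305.0 K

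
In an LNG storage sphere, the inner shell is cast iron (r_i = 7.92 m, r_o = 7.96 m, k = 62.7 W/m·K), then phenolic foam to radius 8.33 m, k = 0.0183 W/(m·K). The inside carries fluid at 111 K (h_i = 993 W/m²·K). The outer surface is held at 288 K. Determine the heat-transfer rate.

Resistance network (inner→outer):
  R_conv,in = 1/(4πr²h) = 1/(4π·7.92²·993) = 1.278×10^-6 K/W
  R_cast iron = (1/7.92 − 1/7.96)/(4πk) = 6.345×10^-4/(4π·62.7) = 8.053×10^-7 K/W
  R_phenolic foam = (1/7.96 − 1/8.33)/(4πk) = 0.005580/(4π·0.0183) = 0.02427 K/W
ΣR = 1.278×10^-6 + 8.053×10^-7 + 0.02427 = 0.02427 K/W
Q = ΔT/ΣR = (111 K − 288 K)/0.02427 = -7290 W
(Negative Q ⇒ heat flows inward; heat gain = 7290 W.)

Q = 7.29 kW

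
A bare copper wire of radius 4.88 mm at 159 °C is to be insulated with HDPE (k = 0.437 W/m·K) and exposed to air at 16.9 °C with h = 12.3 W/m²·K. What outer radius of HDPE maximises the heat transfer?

For a cylinder, r_cr = k_ins/h = 0.437/12.3 = 0.0355 m = 3.55 cm

r_cr = 3.55 cm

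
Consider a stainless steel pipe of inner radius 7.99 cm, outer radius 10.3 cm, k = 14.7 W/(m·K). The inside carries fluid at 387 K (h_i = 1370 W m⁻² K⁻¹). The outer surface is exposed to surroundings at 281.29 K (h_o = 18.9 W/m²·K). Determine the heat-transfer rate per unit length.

Treat each layer as a resistance in series:
  R'_conv,in = 1/(2πr h) = 1/(2π·0.0799·1370) = 0.001454 m·K/W
  R'_stainless steel = ln(0.103/0.0799)/(2πk) = 0.2540/(2π·14.7) = 0.002750 m·K/W
  R'_conv,out = 1/(2πr h) = 1/(2π·0.103·18.9) = 0.08176 m·K/W
ΣR = 0.001454 + 0.002750 + 0.08176 = 0.08596 m·K/W
Q' = ΔT/ΣR = (387 K − 281.29 K)/0.08596 = 1230 W/m

Q' = 1230 W/m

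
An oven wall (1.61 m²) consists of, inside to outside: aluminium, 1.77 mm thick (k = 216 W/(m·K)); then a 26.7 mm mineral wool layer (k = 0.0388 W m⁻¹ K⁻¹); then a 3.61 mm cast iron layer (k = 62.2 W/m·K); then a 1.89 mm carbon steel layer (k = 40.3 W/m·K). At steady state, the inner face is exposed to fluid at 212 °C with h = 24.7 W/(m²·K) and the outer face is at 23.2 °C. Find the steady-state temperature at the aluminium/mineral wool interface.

Series thermal resistances, inner to outer:
  R_conv,in = 1/(hA) = 1/(24.7·1.61) = 0.02515 K/W
  R_aluminium = L/(kA) = 0.00177/(216·1.61) = 5.090×10^-6 K/W
  R_mineral wool = L/(kA) = 0.0267/(0.0388·1.61) = 0.4274 K/W
  R_cast iron = L/(kA) = 0.00361/(62.2·1.61) = 3.605×10^-5 K/W
  R_carbon steel = L/(kA) = 0.00189/(40.3·1.61) = 2.913×10^-5 K/W
ΣR = 0.02515 + 5.090×10^-6 + 0.4274 + 3.605×10^-5 + 2.913×10^-5 = 0.4526 K/W
Q = ΔT/ΣR = (212 °C − 23.2 °C)/0.4526 = 417.1 W
From the inner boundary to the aluminium/mineral wool interface, ΣR_partial = 0.02516 K/W.
T_interface = T_in − Q·ΣR_partial = 212 °C − (417.1)(0.02516) = 202 °C

T = 202 °C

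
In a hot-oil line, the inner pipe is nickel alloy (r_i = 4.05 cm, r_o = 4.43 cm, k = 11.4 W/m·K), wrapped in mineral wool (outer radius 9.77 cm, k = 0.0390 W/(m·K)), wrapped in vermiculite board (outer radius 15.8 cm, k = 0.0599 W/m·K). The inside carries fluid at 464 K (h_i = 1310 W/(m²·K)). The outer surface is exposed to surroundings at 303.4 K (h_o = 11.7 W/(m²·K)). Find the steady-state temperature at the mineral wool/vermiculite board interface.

T = 351.0 K

Treat each layer as a resistance in series:
  R'_conv,in = 1/(2πr h) = 1/(2π·0.0405·1310) = 0.003000 m·K/W
  R'_nickel alloy = ln(0.0443/0.0405)/(2πk) = 0.08968/(2π·11.4) = 0.001252 m·K/W
  R'_mineral wool = ln(0.0977/0.0443)/(2πk) = 0.7909/(2π·0.0390) = 3.228 m·K/W
  R'_vermiculite board = ln(0.158/0.0977)/(2πk) = 0.4807/(2π·0.0599) = 1.277 m·K/W
  R'_conv,out = 1/(2πr h) = 1/(2π·0.158·11.7) = 0.08609 m·K/W
ΣR = 0.003000 + 0.001252 + 3.228 + 1.277 + 0.08609 = 4.595 m·K/W
Q' = ΔT/ΣR = (464 K − 303.4 K)/4.595 = 34.95 W/m
From the inner boundary to the mineral wool/vermiculite board interface, ΣR_partial = 3.232 m·K/W.
T_interface = T_in − Q'·ΣR_partial = 464 K − (34.95)(3.232) = 351.0 K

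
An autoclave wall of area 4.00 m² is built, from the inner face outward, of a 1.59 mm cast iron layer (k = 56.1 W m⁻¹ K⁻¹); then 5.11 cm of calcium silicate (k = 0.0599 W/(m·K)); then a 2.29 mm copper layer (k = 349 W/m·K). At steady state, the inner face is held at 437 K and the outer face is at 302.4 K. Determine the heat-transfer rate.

Q = 631 W

Resistance network (inner→outer):
  R_cast iron = L/(kA) = 0.00159/(56.1·4.00) = 7.086×10^-6 K/W
  R_calcium silicate = L/(kA) = 0.0511/(0.0599·4.00) = 0.2133 K/W
  R_copper = L/(kA) = 0.00229/(349·4.00) = 1.640×10^-6 K/W
ΣR = 7.086×10^-6 + 0.2133 + 1.640×10^-6 = 0.2133 K/W
Q = ΔT/ΣR = (437 K − 302.4 K)/0.2133 = 631 W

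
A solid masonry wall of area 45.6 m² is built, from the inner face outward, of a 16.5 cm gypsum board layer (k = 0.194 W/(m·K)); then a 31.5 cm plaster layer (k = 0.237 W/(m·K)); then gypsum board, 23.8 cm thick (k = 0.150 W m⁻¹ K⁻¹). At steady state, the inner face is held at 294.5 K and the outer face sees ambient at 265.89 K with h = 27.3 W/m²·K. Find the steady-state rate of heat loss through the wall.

Q = 343 W

Treat each layer as a resistance in series:
  R_gypsum board = L/(kA) = 0.165/(0.194·45.6) = 0.01865 K/W
  R_plaster = L/(kA) = 0.315/(0.237·45.6) = 0.02915 K/W
  R_gypsum board = L/(kA) = 0.238/(0.150·45.6) = 0.03480 K/W
  R_conv,out = 1/(hA) = 1/(27.3·45.6) = 8.033×10^-4 K/W
ΣR = 0.01865 + 0.02915 + 0.03480 + 8.033×10^-4 = 0.08340 K/W
Q = ΔT/ΣR = (294.5 K − 265.89 K)/0.08340 = 343 W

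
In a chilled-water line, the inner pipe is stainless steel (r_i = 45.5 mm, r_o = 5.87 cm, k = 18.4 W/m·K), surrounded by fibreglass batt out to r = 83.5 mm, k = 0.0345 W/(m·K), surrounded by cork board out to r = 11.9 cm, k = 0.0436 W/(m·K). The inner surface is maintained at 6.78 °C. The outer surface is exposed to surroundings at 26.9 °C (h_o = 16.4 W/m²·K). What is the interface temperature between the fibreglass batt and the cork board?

T = 17.7 °C

Treat each layer as a resistance in series:
  R'_stainless steel = ln(0.0587/0.0455)/(2πk) = 0.2547/(2π·18.4) = 0.002203 m·K/W
  R'_fibreglass batt = ln(0.0835/0.0587)/(2πk) = 0.3524/(2π·0.0345) = 1.626 m·K/W
  R'_cork board = ln(0.119/0.0835)/(2πk) = 0.3543/(2π·0.0436) = 1.293 m·K/W
  R'_conv,out = 1/(2πr h) = 1/(2π·0.119·16.4) = 0.08155 m·K/W
ΣR = 0.002203 + 1.626 + 1.293 + 0.08155 = 3.003 m·K/W
Q' = ΔT/ΣR = (6.78 °C − 26.9 °C)/3.003 = -6.700 W/m
From the inner boundary to the fibreglass batt/cork board interface, ΣR_partial = 1.628 m·K/W.
T_interface = T_in − Q'·ΣR_partial = 6.78 °C − (-6.700)(1.628) = 17.7 °C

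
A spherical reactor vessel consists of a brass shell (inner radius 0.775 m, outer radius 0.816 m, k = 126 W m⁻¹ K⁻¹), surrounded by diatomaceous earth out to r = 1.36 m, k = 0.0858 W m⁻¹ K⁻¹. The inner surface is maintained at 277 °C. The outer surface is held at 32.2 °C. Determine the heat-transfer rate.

Q = 538 W

Series thermal resistances, inner to outer:
  R_brass = (1/0.775 − 1/0.816)/(4πk) = 0.06483/(4π·126) = 4.095×10^-5 K/W
  R_diatomaceous earth = (1/0.816 − 1/1.36)/(4πk) = 0.4902/(4π·0.0858) = 0.4546 K/W
ΣR = 4.095×10^-5 + 0.4546 = 0.4546 K/W
Q = ΔT/ΣR = (277 °C − 32.2 °C)/0.4546 = 538 W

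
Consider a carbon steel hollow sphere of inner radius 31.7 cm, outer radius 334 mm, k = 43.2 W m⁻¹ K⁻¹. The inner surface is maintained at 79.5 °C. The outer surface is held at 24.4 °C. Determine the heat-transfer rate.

Q = 4πk·ΔT/(1/r₁ − 1/r₂) = 4π × 43.2 × 55.1 / (1/0.317 − 1/0.334) = 1.86×10^5 W

Q = 186 kW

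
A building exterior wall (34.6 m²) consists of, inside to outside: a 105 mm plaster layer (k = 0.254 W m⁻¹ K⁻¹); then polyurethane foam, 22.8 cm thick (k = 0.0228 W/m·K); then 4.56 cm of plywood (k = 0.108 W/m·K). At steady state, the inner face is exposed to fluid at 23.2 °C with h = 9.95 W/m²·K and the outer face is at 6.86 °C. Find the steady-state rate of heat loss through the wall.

Q = 51.7 W

Treat each layer as a resistance in series:
  R_conv,in = 1/(hA) = 1/(9.95·34.6) = 0.002905 K/W
  R_plaster = L/(kA) = 0.105/(0.254·34.6) = 0.01195 K/W
  R_polyurethane foam = L/(kA) = 0.228/(0.0228·34.6) = 0.2890 K/W
  R_plywood = L/(kA) = 0.0456/(0.108·34.6) = 0.01220 K/W
ΣR = 0.002905 + 0.01195 + 0.2890 + 0.01220 = 0.3161 K/W
Q = ΔT/ΣR = (23.2 °C − 6.86 °C)/0.3161 = 51.7 W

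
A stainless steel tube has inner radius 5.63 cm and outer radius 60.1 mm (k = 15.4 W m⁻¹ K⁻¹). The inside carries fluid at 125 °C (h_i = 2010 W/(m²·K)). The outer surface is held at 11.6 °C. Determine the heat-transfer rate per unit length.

Q' = 54500 W/m

Treat each layer as a resistance in series:
  R'_conv,in = 1/(2πr h) = 1/(2π·0.0563·2010) = 0.001406 m·K/W
  R'_stainless steel = ln(0.0601/0.0563)/(2πk) = 0.06532/(2π·15.4) = 6.750×10^-4 m·K/W
ΣR = 0.001406 + 6.750×10^-4 = 0.002081 m·K/W
Q' = ΔT/ΣR = (125 °C − 11.6 °C)/0.002081 = 54500 W/m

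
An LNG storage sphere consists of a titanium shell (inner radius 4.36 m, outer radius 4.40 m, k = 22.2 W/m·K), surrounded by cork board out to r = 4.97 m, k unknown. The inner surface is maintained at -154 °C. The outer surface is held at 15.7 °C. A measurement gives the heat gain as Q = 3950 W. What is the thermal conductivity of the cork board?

ΣR = ΔT/Q = |-154 − 15.7|/3950 = 0.04296 K/W
Known resistances:
  R_titanium = (1/4.36 − 1/4.40)/(4πk) = 0.002085/(4π·22.2) = 7.474×10^-6 K/W
R_cork board = ΣR − ΣR_known = 0.04296 − 7.474×10^-6 = 0.04295 K/W
(1/r₁−1/r₂)/(4πk) = 0.04295 ⇒ k = 0.02607/(4π·0.04295) = 0.0483 W/m·K

k = 0.0483 W/m·K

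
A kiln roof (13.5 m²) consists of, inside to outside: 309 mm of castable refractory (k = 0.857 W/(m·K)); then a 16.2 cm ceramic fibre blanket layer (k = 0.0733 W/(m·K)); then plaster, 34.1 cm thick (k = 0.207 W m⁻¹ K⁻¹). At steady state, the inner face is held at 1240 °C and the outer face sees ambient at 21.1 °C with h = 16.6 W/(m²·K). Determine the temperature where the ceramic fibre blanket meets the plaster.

Resistance network (inner→outer):
  R_castable refractory = L/(kA) = 0.309/(0.857·13.5) = 0.02671 K/W
  R_ceramic fibre blanket = L/(kA) = 0.162/(0.0733·13.5) = 0.1637 K/W
  R_plaster = L/(kA) = 0.341/(0.207·13.5) = 0.1220 K/W
  R_conv,out = 1/(hA) = 1/(16.6·13.5) = 0.004462 K/W
ΣR = 0.02671 + 0.1637 + 0.1220 + 0.004462 = 0.3169 K/W
Q = ΔT/ΣR = (1240 °C − 21.1 °C)/0.3169 = 3846 W
From the inner boundary to the ceramic fibre blanket/plaster interface, ΣR_partial = 0.1904 K/W.
T_interface = T_in − Q·ΣR_partial = 1240 °C − (3846)(0.1904) = 508 °C

T = 508 °C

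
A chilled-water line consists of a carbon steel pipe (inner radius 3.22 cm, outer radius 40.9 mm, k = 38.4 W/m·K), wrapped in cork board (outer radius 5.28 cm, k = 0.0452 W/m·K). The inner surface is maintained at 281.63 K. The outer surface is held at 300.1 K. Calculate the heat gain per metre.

Resistance network (inner→outer):
  R'_carbon steel = ln(0.0409/0.0322)/(2πk) = 0.2392/(2π·38.4) = 9.913×10^-4 m·K/W
  R'_cork board = ln(0.0528/0.0409)/(2πk) = 0.2554/(2π·0.0452) = 0.8992 m·K/W
ΣR = 9.913×10^-4 + 0.8992 = 0.9002 m·K/W
Q' = ΔT/ΣR = (281.63 K − 300.1 K)/0.9002 = -20.5 W/m
(Negative Q' ⇒ heat flows inward; heat gain = 20.5 W/m.)

Q' = 20.5 W/m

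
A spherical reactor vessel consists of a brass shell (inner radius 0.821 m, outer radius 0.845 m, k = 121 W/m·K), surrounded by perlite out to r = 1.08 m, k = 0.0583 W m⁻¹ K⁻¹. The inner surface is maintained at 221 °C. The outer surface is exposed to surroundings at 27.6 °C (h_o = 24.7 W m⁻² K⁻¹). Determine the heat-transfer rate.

Q = 546 W

Resistance network (inner→outer):
  R_brass = (1/0.821 − 1/0.845)/(4πk) = 0.03459/(4π·121) = 2.275×10^-5 K/W
  R_perlite = (1/0.845 − 1/1.08)/(4πk) = 0.2575/(4π·0.0583) = 0.3515 K/W
  R_conv,out = 1/(4πr²h) = 1/(4π·1.08²·24.7) = 0.002762 K/W
ΣR = 2.275×10^-5 + 0.3515 + 0.002762 = 0.3543 K/W
Q = ΔT/ΣR = (221 °C − 27.6 °C)/0.3543 = 546 W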